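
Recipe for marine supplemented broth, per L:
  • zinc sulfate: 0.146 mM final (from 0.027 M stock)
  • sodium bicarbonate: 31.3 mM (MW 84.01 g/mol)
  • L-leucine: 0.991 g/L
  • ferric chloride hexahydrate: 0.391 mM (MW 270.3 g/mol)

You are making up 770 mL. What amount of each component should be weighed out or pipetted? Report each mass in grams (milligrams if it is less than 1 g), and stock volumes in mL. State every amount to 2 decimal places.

Working volume: 770 mL = 0.77 L.
zinc sulfate: C1V1 = C2V2 → 0.146 mM × 770 mL ÷ 27 mM = 4.16 mL
sodium bicarbonate: 31.3 mmol/L × 84.01 g/mol × 0.77 L ÷ 1000 = 2.02 g
L-leucine: 0.991 g/L × 0.77 L = 0.76307 g = 763.07 mg
ferric chloride hexahydrate: 0.391 mmol/L × 270.3 mg/mmol × 0.77 L = 81.38 mg

zinc sulfate 4.16 mL; sodium bicarbonate 2.02 g; L-leucine 763.07 mg; ferric chloride hexahydrate 81.38 mg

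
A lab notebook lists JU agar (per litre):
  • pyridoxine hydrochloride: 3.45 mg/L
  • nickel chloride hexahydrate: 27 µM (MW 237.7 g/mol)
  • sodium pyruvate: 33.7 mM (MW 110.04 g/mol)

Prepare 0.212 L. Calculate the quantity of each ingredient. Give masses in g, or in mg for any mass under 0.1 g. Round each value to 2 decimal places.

pyridoxine hydrochloride 0.73 mg; nickel chloride hexahydrate 1.36 mg; sodium pyruvate 0.79 g

Scale factor relative to 1 L: 0.212.
pyridoxine hydrochloride: 3.45 mg/L × 0.212 L = 0.73 mg
nickel chloride hexahydrate: 27 µmol/L × 237.7 g/mol × 0.212 L ÷ 1000 = 1.36 mg
sodium pyruvate: 33.7 mmol/L × 110.04 g/mol × 0.212 L ÷ 1000 = 0.79 g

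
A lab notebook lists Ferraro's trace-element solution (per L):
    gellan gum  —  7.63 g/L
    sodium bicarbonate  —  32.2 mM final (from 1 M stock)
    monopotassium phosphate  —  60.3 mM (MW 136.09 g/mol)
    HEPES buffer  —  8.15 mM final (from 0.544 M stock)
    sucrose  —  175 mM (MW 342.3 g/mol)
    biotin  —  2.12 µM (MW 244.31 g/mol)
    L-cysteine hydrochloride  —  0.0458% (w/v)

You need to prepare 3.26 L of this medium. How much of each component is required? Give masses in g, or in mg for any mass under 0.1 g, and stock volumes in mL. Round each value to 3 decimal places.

Working volume: 3.26 L.
gellan gum: 7.63 g/L × 3.26 L = 24.874 g
sodium bicarbonate: V = C2·V2/C1 = 32.2 mM × 3260 mL ÷ 1000 mM = 104.972 mL
monopotassium phosphate: 60.3 mmol/L × 136.09 g/mol × 3.26 L ÷ 1000 = 26.752 g
HEPES buffer: C1V1 = C2V2 → 8.15 mM × 3260 mL ÷ 544 mM = 48.840 mL
sucrose: 175 mmol/L × 342.3 g/mol × 3.26 L ÷ 1000 = 195.282 g
biotin: 2.12 µmol/L × 244.31 g/mol × 3.26 L ÷ 1000 = 1.688 mg
L-cysteine hydrochloride: 0.0458% w/v = 0.458 g/L → 0.458 × 3.26 L = 1.493 g

gellan gum 24.874 g; sodium bicarbonate 104.972 mL; monopotassium phosphate 26.752 g; HEPES buffer 48.840 mL; sucrose 195.282 g; biotin 1.688 mg; L-cysteine hydrochloride 1.493 g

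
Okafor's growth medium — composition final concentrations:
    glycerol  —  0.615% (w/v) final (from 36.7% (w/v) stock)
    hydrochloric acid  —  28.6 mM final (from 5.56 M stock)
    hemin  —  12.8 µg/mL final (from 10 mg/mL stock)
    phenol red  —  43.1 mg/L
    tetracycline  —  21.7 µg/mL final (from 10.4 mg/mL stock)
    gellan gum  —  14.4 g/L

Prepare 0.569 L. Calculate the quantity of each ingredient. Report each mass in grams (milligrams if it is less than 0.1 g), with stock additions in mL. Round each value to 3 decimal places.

Scale factor relative to 1 L: 0.569.
glycerol: V = C2·V2/C1 = 0.615% ÷ 36.7% × 569 mL = 9.535 mL
hydrochloric acid: dilute stock: 28.6 mM × 569 mL ÷ 5560 mM = 2.927 mL
hemin: dilute stock: 12.8 µg/mL × 569 mL ÷ 10000 µg/mL = 0.728 mL
phenol red: 43.1 mg/L × 0.569 L = 24.524 mg
tetracycline: V = C2·V2/C1 = 21.7 µg/mL × 569 mL ÷ 10400 µg/mL = 1.187 mL
gellan gum: 14.4 g/L × 0.569 L = 8.194 g

glycerol 9.535 mL; hydrochloric acid 2.927 mL; hemin 0.728 mL; phenol red 24.524 mg; tetracycline 1.187 mL; gellan gum 8.194 g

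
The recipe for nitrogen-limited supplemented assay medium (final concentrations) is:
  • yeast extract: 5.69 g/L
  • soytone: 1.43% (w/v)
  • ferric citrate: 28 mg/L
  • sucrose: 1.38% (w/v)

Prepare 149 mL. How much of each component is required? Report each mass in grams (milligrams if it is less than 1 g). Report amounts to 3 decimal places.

yeast extract 847.810 mg; soytone 2.131 g; ferric citrate 4.172 mg; sucrose 2.056 g

Working volume: 149 mL = 0.149 L.
yeast extract: 5.69 g/L × 0.149 L = 0.84781 g = 847.810 mg
soytone: 1.43% w/v = 14.3 g/L → 14.3 × 0.149 L = 2.131 g
ferric citrate: 28 mg/L × 0.149 L = 4.172 mg
sucrose: 1.38 g per 100 mL × 149 mL ÷ 100 = 2.056 g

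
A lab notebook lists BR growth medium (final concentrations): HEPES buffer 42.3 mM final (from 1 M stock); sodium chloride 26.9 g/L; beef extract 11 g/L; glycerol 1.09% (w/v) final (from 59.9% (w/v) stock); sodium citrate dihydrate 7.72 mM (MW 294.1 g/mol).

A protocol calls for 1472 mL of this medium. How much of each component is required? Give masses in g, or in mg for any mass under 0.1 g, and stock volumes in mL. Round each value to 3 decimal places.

Target volume = 1472 mL = 1.472 L.
HEPES buffer: V = C2·V2/C1 = 42.3 mM × 1472 mL ÷ 1000 mM = 62.266 mL
sodium chloride: 26.9 g/L × 1.472 L = 39.597 g
beef extract: 11 g/L × 1.472 L = 16.192 g
glycerol: V = C2·V2/C1 = 1.09% ÷ 59.9% × 1472 mL = 26.786 mL
sodium citrate dihydrate: 7.72 mmol/L × 294.1 g/mol × 1.472 L ÷ 1000 = 3.342 g

HEPES buffer 62.266 mL; sodium chloride 39.597 g; beef extract 16.192 g; glycerol 26.786 mL; sodium citrate dihydrate 3.342 g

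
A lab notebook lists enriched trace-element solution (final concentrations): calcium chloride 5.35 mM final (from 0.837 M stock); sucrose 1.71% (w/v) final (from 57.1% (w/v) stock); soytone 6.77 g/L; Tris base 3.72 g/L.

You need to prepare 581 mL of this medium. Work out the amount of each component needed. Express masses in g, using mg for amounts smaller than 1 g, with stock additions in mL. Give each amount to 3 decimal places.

calcium chloride 3.714 mL; sucrose 17.399 mL; soytone 3.933 g; Tris base 2.161 g

Scale factor relative to 1 L: 0.581.
calcium chloride: dilute stock: 5.35 mM × 581 mL ÷ 837 mM = 3.714 mL
sucrose: V = C2·V2/C1 = 1.71% ÷ 57.1% × 581 mL = 17.399 mL
soytone: 6.77 g/L × 0.581 L = 3.933 g
Tris base: 3.72 g/L × 0.581 L = 2.161 g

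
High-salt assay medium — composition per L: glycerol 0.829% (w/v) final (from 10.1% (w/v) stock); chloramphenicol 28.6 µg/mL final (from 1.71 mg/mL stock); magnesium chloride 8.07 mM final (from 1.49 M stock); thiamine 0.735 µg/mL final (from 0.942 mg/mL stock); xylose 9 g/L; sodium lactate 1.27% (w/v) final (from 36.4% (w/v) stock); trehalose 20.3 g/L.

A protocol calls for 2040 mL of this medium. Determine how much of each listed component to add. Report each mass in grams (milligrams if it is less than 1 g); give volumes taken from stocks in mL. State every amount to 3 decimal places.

glycerol 167.442 mL; chloramphenicol 34.119 mL; magnesium chloride 11.049 mL; thiamine 1.592 mL; xylose 18.360 g; sodium lactate 71.176 mL; trehalose 41.412 g

Working volume: 2040 mL = 2.04 L.
glycerol: V = C2·V2/C1 = 0.829% ÷ 10.1% × 2040 mL = 167.442 mL
chloramphenicol: V = C2·V2/C1 = 28.6 µg/mL × 2040 mL ÷ 1710 µg/mL = 34.119 mL
magnesium chloride: dilute stock: 8.07 mM × 2040 mL ÷ 1490 mM = 11.049 mL
thiamine: dilute stock: 0.735 µg/mL × 2040 mL ÷ 942 µg/mL = 1.592 mL
xylose: 9 g/L × 2.04 L = 18.360 g
sodium lactate: V = C2·V2/C1 = 1.27% ÷ 36.4% × 2040 mL = 71.176 mL
trehalose: 20.3 g/L × 2.04 L = 41.412 g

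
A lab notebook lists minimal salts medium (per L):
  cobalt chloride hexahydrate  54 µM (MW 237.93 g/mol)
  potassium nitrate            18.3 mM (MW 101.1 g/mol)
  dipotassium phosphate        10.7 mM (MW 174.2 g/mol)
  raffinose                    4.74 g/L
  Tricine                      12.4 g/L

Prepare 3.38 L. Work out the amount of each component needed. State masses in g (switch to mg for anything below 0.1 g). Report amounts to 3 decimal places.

cobalt chloride hexahydrate 43.427 mg; potassium nitrate 6.253 g; dipotassium phosphate 6.300 g; raffinose 16.021 g; Tricine 41.912 g

Working volume: 3.38 L.
cobalt chloride hexahydrate: 54 µmol/L × 237.93 g/mol × 3.38 L ÷ 1000 = 43.427 mg
potassium nitrate: 18.3 mmol/L × 101.1 g/mol × 3.38 L ÷ 1000 = 6.253 g
dipotassium phosphate: 10.7 mmol/L × 174.2 g/mol × 3.38 L ÷ 1000 = 6.300 g
raffinose: 4.74 g/L × 3.38 L = 16.021 g
Tricine: 12.4 g/L × 3.38 L = 41.912 g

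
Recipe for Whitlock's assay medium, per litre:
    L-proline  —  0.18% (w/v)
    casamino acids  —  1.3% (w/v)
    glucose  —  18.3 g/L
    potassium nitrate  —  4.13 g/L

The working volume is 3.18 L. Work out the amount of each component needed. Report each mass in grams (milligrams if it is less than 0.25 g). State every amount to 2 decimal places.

L-proline 5.72 g; casamino acids 41.34 g; glucose 58.19 g; potassium nitrate 13.13 g

Scale factor relative to 1 L: 3.18.
L-proline: 0.18% w/v = 1.8 g/L → 1.8 × 3.18 L = 5.72 g
casamino acids: 1.3 g per 100 mL × 3180 mL ÷ 100 = 41.34 g
glucose: 18.3 g/L × 3.18 L = 58.19 g
potassium nitrate: 4.13 g/L × 3.18 L = 13.13 g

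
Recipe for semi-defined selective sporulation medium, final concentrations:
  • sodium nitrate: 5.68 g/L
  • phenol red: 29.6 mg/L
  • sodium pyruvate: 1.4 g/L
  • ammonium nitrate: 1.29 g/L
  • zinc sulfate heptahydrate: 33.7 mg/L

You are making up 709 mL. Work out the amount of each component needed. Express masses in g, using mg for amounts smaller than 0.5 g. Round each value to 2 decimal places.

sodium nitrate 4.03 g; phenol red 20.99 mg; sodium pyruvate 0.99 g; ammonium nitrate 0.91 g; zinc sulfate heptahydrate 23.89 mg

Scale factor relative to 1 L: 0.709.
sodium nitrate: 5.68 g/L × 0.709 L = 4.03 g
phenol red: 29.6 mg/L × 0.709 L = 20.99 mg
sodium pyruvate: 1.4 g/L × 0.709 L = 0.99 g
ammonium nitrate: 1.29 g/L × 0.709 L = 0.91 g
zinc sulfate heptahydrate: 33.7 mg/L × 0.709 L = 23.89 mg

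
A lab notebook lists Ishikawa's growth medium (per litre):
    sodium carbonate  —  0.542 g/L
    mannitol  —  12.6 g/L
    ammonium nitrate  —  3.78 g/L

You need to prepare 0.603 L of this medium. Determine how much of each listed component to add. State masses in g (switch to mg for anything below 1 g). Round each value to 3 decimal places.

Scale factor relative to 1 L: 0.603.
sodium carbonate: 0.542 g/L × 0.603 L = 0.326826 g = 326.826 mg
mannitol: 12.6 g/L × 0.603 L = 7.598 g
ammonium nitrate: 3.78 g/L × 0.603 L = 2.279 g

sodium carbonate 326.826 mg; mannitol 7.598 g; ammonium nitrate 2.279 g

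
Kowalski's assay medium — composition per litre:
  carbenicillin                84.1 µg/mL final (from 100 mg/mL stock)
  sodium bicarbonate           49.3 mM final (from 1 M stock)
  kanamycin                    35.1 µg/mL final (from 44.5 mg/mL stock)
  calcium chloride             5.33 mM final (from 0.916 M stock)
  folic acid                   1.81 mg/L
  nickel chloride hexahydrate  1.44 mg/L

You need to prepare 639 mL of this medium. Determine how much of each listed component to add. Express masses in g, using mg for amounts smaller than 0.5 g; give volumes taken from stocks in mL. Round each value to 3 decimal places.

Target volume = 639 mL = 0.639 L.
carbenicillin: V = C2·V2/C1 = 84.1 µg/mL × 639 mL ÷ 100000 µg/mL = 0.537 mL
sodium bicarbonate: dilute stock: 49.3 mM × 639 mL ÷ 1000 mM = 31.503 mL
kanamycin: dilute stock: 35.1 µg/mL × 639 mL ÷ 44500 µg/mL = 0.504 mL
calcium chloride: V = C2·V2/C1 = 5.33 mM × 639 mL ÷ 916 mM = 3.718 mL
folic acid: 1.81 mg/L × 0.639 L = 1.157 mg
nickel chloride hexahydrate: 1.44 mg/L × 0.639 L = 0.920 mg

carbenicillin 0.537 mL; sodium bicarbonate 31.503 mL; kanamycin 0.504 mL; calcium chloride 3.718 mL; folic acid 1.157 mg; nickel chloride hexahydrate 0.920 mg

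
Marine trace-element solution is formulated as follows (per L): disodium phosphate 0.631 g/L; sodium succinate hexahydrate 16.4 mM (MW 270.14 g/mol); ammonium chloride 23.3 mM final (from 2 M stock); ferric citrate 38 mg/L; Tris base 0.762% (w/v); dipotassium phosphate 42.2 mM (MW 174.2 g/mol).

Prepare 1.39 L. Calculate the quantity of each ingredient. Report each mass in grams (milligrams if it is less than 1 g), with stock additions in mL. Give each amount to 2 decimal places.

disodium phosphate 877.09 mg; sodium succinate hexahydrate 6.16 g; ammonium chloride 16.19 mL; ferric citrate 52.82 mg; Tris base 10.59 g; dipotassium phosphate 10.22 g

Scale factor relative to 1 L: 1.39.
disodium phosphate: 0.631 g/L × 1.39 L = 0.87709 g = 877.09 mg
sodium succinate hexahydrate: 16.4 mmol/L × 270.14 g/mol × 1.39 L ÷ 1000 = 6.16 g
ammonium chloride: dilute stock: 23.3 mM × 1390 mL ÷ 2000 mM = 16.19 mL
ferric citrate: 38 mg/L × 1.39 L = 52.82 mg
Tris base: 0.762% w/v = 7.62 g/L → 7.62 × 1.39 L = 10.59 g
dipotassium phosphate: 42.2 mmol/L × 174.2 g/mol × 1.39 L ÷ 1000 = 10.22 g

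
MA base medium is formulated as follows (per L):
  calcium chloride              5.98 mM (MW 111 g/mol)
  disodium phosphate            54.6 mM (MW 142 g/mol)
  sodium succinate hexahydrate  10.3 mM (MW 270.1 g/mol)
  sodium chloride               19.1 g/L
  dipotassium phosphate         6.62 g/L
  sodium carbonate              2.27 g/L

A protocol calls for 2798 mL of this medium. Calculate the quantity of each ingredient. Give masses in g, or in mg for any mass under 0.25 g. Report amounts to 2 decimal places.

calcium chloride 1.86 g; disodium phosphate 21.69 g; sodium succinate hexahydrate 7.78 g; sodium chloride 53.44 g; dipotassium phosphate 18.52 g; sodium carbonate 6.35 g

Working volume: 2798 mL = 2.798 L.
calcium chloride: 5.98 mmol/L × 111 g/mol × 2.798 L ÷ 1000 = 1.86 g
disodium phosphate: 54.6 mmol/L × 142 g/mol × 2.798 L ÷ 1000 = 21.69 g
sodium succinate hexahydrate: 10.3 mmol/L × 270.1 g/mol × 2.798 L ÷ 1000 = 7.78 g
sodium chloride: 19.1 g/L × 2.798 L = 53.44 g
dipotassium phosphate: 6.62 g/L × 2.798 L = 18.52 g
sodium carbonate: 2.27 g/L × 2.798 L = 6.35 g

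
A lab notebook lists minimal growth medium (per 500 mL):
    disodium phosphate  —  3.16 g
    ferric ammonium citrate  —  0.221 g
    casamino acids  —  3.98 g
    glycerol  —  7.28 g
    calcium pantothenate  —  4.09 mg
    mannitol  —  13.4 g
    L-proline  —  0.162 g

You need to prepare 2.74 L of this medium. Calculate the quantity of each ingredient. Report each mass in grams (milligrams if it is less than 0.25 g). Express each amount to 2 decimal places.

disodium phosphate 17.32 g; ferric ammonium citrate 1.21 g; casamino acids 21.81 g; glycerol 39.89 g; calcium pantothenate 22.41 mg; mannitol 73.43 g; L-proline 0.89 g

Scale factor = 2740 mL / 500 mL = 5.48.
disodium phosphate: 3.16 g × (2740 mL / 500 mL) = 17.32 g
ferric ammonium citrate: 0.221 g × (2740 mL / 500 mL) = 1.21 g
casamino acids: 3.98 g × (2740 mL / 500 mL) = 21.81 g
glycerol: 7.28 g × (2740 mL / 500 mL) = 39.89 g
calcium pantothenate: 4.09 mg × (2740 mL / 500 mL) = 22.41 mg
mannitol: 13.4 g × (2740 mL / 500 mL) = 73.43 g
L-proline: 0.162 g × (2740 mL / 500 mL) = 0.89 g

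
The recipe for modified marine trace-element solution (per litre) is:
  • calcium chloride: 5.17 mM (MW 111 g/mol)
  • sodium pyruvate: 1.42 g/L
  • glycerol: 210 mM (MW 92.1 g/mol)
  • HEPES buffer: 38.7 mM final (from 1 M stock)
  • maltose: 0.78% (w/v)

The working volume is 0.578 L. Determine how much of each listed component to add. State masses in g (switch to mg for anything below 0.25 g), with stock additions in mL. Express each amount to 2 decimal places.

calcium chloride 0.33 g; sodium pyruvate 0.82 g; glycerol 11.18 g; HEPES buffer 22.37 mL; maltose 4.51 g

Scale factor relative to 1 L: 0.578.
calcium chloride: 5.17 mmol/L × 111 g/mol × 0.578 L ÷ 1000 = 0.33 g
sodium pyruvate: 1.42 g/L × 0.578 L = 0.82 g
glycerol: 210 mmol/L × 92.1 g/mol × 0.578 L ÷ 1000 = 11.18 g
HEPES buffer: V = C2·V2/C1 = 38.7 mM × 578 mL ÷ 1000 mM = 22.37 mL
maltose: 0.78% w/v = 7.8 g/L → 7.8 × 0.578 L = 4.51 g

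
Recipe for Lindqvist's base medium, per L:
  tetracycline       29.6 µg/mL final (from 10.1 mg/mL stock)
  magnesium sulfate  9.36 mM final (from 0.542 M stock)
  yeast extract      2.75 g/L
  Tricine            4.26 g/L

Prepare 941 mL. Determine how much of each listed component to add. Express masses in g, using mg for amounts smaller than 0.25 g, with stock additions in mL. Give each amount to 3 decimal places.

tetracycline 2.758 mL; magnesium sulfate 16.250 mL; yeast extract 2.588 g; Tricine 4.009 g

Target volume = 941 mL = 0.941 L.
tetracycline: C1V1 = C2V2 → 29.6 µg/mL × 941 mL ÷ 10100 µg/mL = 2.758 mL
magnesium sulfate: V = C2·V2/C1 = 9.36 mM × 941 mL ÷ 542 mM = 16.250 mL
yeast extract: 2.75 g/L × 0.941 L = 2.588 g
Tricine: 4.26 g/L × 0.941 L = 4.009 g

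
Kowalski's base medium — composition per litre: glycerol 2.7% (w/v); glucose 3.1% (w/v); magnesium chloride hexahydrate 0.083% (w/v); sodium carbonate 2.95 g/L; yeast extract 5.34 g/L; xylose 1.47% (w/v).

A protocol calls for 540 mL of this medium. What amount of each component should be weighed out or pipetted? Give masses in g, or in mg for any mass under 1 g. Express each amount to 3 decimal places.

Working volume: 540 mL = 0.54 L.
glycerol: 2.7% w/v = 27 g/L → 27 × 0.54 L = 14.580 g
glucose: 3.1% w/v = 31 g/L → 31 × 0.54 L = 16.740 g
magnesium chloride hexahydrate: 0.083% w/v = 0.83 g/L → 0.83 × 0.54 L = 0.4482 g = 448.200 mg
sodium carbonate: 2.95 g/L × 0.54 L = 1.593 g
yeast extract: 5.34 g/L × 0.54 L = 2.884 g
xylose: 1.47 g per 100 mL × 540 mL ÷ 100 = 7.938 g

glycerol 14.580 g; glucose 16.740 g; magnesium chloride hexahydrate 448.200 mg; sodium carbonate 1.593 g; yeast extract 2.884 g; xylose 7.938 g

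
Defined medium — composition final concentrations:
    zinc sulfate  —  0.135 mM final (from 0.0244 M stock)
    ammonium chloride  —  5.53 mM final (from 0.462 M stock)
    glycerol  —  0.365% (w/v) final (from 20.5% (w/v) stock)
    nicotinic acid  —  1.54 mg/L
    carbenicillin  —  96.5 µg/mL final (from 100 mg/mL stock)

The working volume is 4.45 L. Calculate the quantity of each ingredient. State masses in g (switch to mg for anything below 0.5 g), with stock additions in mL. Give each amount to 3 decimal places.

Scale factor relative to 1 L: 4.45.
zinc sulfate: dilute stock: 0.135 mM × 4450 mL ÷ 24.4 mM = 24.621 mL
ammonium chloride: dilute stock: 5.53 mM × 4450 mL ÷ 462 mM = 53.265 mL
glycerol: V = C2·V2/C1 = 0.365% ÷ 20.5% × 4450 mL = 79.232 mL
nicotinic acid: 1.54 mg/L × 4.45 L = 6.853 mg
carbenicillin: C1V1 = C2V2 → 96.5 µg/mL × 4450 mL ÷ 100000 µg/mL = 4.294 mL

zinc sulfate 24.621 mL; ammonium chloride 53.265 mL; glycerol 79.232 mL; nicotinic acid 6.853 mg; carbenicillin 4.294 mL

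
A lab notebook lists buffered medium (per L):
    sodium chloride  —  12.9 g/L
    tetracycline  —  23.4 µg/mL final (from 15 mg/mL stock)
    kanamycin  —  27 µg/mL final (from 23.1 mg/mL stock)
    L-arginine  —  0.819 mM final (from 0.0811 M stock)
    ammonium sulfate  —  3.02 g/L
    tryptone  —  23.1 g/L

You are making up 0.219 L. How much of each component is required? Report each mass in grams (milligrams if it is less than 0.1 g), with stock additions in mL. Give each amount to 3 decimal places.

sodium chloride 2.825 g; tetracycline 0.342 mL; kanamycin 0.256 mL; L-arginine 2.212 mL; ammonium sulfate 0.661 g; tryptone 5.059 g

Working volume: 0.219 L.
sodium chloride: 12.9 g/L × 0.219 L = 2.825 g
tetracycline: V = C2·V2/C1 = 23.4 µg/mL × 219 mL ÷ 15000 µg/mL = 0.342 mL
kanamycin: V = C2·V2/C1 = 27 µg/mL × 219 mL ÷ 23100 µg/mL = 0.256 mL
L-arginine: dilute stock: 0.819 mM × 219 mL ÷ 81.1 mM = 2.212 mL
ammonium sulfate: 3.02 g/L × 0.219 L = 0.661 g
tryptone: 23.1 g/L × 0.219 L = 5.059 g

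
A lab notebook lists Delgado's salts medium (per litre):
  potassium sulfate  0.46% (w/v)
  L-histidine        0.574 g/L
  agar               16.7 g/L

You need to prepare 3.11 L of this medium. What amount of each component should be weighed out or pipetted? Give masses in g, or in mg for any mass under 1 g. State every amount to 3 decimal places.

potassium sulfate 14.306 g; L-histidine 1.785 g; agar 51.937 g

Scale factor relative to 1 L: 3.11.
potassium sulfate: 0.46 g per 100 mL × 3110 mL ÷ 100 = 14.306 g
L-histidine: 0.574 g/L × 3.11 L = 1.785 g
agar: 16.7 g/L × 3.11 L = 51.937 g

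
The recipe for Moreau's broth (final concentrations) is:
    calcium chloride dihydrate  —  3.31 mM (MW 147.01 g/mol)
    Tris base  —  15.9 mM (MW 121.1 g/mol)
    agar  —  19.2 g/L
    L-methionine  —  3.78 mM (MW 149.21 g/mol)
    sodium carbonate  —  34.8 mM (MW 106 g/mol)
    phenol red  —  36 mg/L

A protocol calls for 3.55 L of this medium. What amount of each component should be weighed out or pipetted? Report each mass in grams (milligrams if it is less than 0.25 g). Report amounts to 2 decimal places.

Scale factor relative to 1 L: 3.55.
calcium chloride dihydrate: 3.31 mmol/L × 147.01 g/mol × 3.55 L ÷ 1000 = 1.73 g
Tris base: 15.9 mmol/L × 121.1 g/mol × 3.55 L ÷ 1000 = 6.84 g
agar: 19.2 g/L × 3.55 L = 68.16 g
L-methionine: 3.78 mmol/L × 149.21 g/mol × 3.55 L ÷ 1000 = 2.00 g
sodium carbonate: 34.8 mmol/L × 106 g/mol × 3.55 L ÷ 1000 = 13.10 g
phenol red: 36 mg/L × 3.55 L = 127.80 mg

calcium chloride dihydrate 1.73 g; Tris base 6.84 g; agar 68.16 g; L-methionine 2.00 g; sodium carbonate 13.10 g; phenol red 127.80 mg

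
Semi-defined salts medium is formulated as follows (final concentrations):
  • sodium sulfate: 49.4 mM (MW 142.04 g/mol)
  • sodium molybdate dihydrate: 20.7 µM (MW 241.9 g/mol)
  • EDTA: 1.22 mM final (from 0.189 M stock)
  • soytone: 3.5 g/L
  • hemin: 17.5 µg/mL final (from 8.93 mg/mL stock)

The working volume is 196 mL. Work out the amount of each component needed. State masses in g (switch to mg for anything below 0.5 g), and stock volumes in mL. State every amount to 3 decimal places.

Scale factor relative to 1 L: 0.196.
sodium sulfate: 49.4 mmol/L × 142.04 g/mol × 0.196 L ÷ 1000 = 1.375 g
sodium molybdate dihydrate: 20.7 µmol/L × 241.9 g/mol × 0.196 L ÷ 1000 = 0.981 mg
EDTA: V = C2·V2/C1 = 1.22 mM × 196 mL ÷ 189 mM = 1.265 mL
soytone: 3.5 g/L × 0.196 L = 0.686 g
hemin: C1V1 = C2V2 → 17.5 µg/mL × 196 mL ÷ 8930 µg/mL = 0.384 mL

sodium sulfate 1.375 g; sodium molybdate dihydrate 0.981 mg; EDTA 1.265 mL; soytone 0.686 g; hemin 0.384 mL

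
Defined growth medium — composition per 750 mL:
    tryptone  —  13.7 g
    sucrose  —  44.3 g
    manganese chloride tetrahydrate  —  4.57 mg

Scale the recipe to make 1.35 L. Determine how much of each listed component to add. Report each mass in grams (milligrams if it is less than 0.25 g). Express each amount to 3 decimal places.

tryptone 24.660 g; sucrose 79.740 g; manganese chloride tetrahydrate 8.226 mg

Scale factor = 1350 mL / 750 mL = 1.8.
tryptone: 13.7 g × (1350 mL / 750 mL) = 24.660 g
sucrose: 44.3 g × (1350 mL / 750 mL) = 79.740 g
manganese chloride tetrahydrate: 4.57 mg × (1350 mL / 750 mL) = 8.226 mg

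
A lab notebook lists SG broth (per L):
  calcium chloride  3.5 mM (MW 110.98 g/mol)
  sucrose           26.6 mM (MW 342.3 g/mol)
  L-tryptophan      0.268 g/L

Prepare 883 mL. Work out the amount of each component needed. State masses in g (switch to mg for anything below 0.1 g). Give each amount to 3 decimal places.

calcium chloride 0.343 g; sucrose 8.040 g; L-tryptophan 0.237 g

Target volume = 883 mL = 0.883 L.
calcium chloride: 3.5 mmol/L × 110.98 g/mol × 0.883 L ÷ 1000 = 0.343 g
sucrose: 26.6 mmol/L × 342.3 g/mol × 0.883 L ÷ 1000 = 8.040 g
L-tryptophan: 0.268 g/L × 0.883 L = 0.237 g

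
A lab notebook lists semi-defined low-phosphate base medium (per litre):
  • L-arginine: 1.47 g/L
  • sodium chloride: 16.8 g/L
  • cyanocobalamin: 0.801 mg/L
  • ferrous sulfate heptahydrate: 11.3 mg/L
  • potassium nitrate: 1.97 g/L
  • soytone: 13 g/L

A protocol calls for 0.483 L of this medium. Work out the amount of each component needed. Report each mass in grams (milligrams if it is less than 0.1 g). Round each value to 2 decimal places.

Scale factor relative to 1 L: 0.483.
L-arginine: 1.47 g/L × 0.483 L = 0.71 g
sodium chloride: 16.8 g/L × 0.483 L = 8.11 g
cyanocobalamin: 0.801 mg/L × 0.483 L = 0.39 mg
ferrous sulfate heptahydrate: 11.3 mg/L × 0.483 L = 5.46 mg
potassium nitrate: 1.97 g/L × 0.483 L = 0.95 g
soytone: 13 g/L × 0.483 L = 6.28 g

L-arginine 0.71 g; sodium chloride 8.11 g; cyanocobalamin 0.39 mg; ferrous sulfate heptahydrate 5.46 mg; potassium nitrate 0.95 g; soytone 6.28 g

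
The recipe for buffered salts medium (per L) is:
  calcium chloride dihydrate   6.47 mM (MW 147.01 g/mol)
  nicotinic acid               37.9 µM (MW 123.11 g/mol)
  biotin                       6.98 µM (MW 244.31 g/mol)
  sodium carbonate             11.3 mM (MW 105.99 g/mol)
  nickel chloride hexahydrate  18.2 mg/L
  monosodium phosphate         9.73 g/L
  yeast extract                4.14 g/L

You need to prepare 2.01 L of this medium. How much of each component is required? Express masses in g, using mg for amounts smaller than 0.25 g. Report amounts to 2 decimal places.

Working volume: 2.01 L.
calcium chloride dihydrate: 6.47 mmol/L × 147.01 g/mol × 2.01 L ÷ 1000 = 1.91 g
nicotinic acid: 37.9 µmol/L × 123.11 g/mol × 2.01 L ÷ 1000 = 9.38 mg
biotin: 6.98 µmol/L × 244.31 g/mol × 2.01 L ÷ 1000 = 3.43 mg
sodium carbonate: 11.3 mmol/L × 105.99 g/mol × 2.01 L ÷ 1000 = 2.41 g
nickel chloride hexahydrate: 18.2 mg/L × 2.01 L = 36.58 mg
monosodium phosphate: 9.73 g/L × 2.01 L = 19.56 g
yeast extract: 4.14 g/L × 2.01 L = 8.32 g

calcium chloride dihydrate 1.91 g; nicotinic acid 9.38 mg; biotin 3.43 mg; sodium carbonate 2.41 g; nickel chloride hexahydrate 36.58 mg; monosodium phosphate 19.56 g; yeast extract 8.32 g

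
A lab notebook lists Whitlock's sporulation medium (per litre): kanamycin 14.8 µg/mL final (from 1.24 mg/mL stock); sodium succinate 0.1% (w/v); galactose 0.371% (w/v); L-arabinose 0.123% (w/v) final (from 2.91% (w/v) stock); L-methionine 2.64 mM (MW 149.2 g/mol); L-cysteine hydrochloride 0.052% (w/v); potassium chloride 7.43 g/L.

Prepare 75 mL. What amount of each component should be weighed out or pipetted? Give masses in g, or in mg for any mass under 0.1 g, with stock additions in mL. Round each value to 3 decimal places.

Working volume: 75 mL = 0.075 L.
kanamycin: V = C2·V2/C1 = 14.8 µg/mL × 75 mL ÷ 1240 µg/mL = 0.895 mL
sodium succinate: 0.1 g per 100 mL × 75 mL ÷ 100 = 0.075 g = 75.000 mg
galactose: 0.371 g per 100 mL × 75 mL ÷ 100 = 0.278 g
L-arabinose: dilute stock: 0.123% ÷ 2.91% × 75 mL = 3.170 mL
L-methionine: 2.64 mmol/L × 149.2 mg/mmol × 0.075 L = 29.542 mg
L-cysteine hydrochloride: 0.052 g per 100 mL × 75 mL ÷ 100 = 0.039 g = 39.000 mg
potassium chloride: 7.43 g/L × 0.075 L = 0.557 g

kanamycin 0.895 mL; sodium succinate 75.000 mg; galactose 0.278 g; L-arabinose 3.170 mL; L-methionine 29.542 mg; L-cysteine hydrochloride 39.000 mg; potassium chloride 0.557 g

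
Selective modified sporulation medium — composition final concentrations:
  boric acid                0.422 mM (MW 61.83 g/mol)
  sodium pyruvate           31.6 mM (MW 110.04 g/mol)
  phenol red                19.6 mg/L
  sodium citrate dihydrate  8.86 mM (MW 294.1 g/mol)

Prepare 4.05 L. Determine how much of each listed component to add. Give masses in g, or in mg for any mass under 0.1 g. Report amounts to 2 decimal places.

boric acid 0.11 g; sodium pyruvate 14.08 g; phenol red 79.38 mg; sodium citrate dihydrate 10.55 g

Scale factor relative to 1 L: 4.05.
boric acid: 0.422 mmol/L × 61.83 g/mol × 4.05 L ÷ 1000 = 0.11 g
sodium pyruvate: 31.6 mmol/L × 110.04 g/mol × 4.05 L ÷ 1000 = 14.08 g
phenol red: 19.6 mg/L × 4.05 L = 79.38 mg
sodium citrate dihydrate: 8.86 mmol/L × 294.1 g/mol × 4.05 L ÷ 1000 = 10.55 g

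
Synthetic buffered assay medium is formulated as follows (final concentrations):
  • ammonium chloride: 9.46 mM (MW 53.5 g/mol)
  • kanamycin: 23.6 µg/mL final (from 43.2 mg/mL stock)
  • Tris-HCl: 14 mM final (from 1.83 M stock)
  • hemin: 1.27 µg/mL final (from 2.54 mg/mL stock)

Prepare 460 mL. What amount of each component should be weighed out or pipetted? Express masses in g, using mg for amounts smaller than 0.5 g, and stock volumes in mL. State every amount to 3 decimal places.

ammonium chloride 232.811 mg; kanamycin 0.251 mL; Tris-HCl 3.519 mL; hemin 0.230 mL

Working volume: 460 mL = 0.46 L.
ammonium chloride: 9.46 mmol/L × 53.5 mg/mmol × 0.46 L = 232.811 mg
kanamycin: V = C2·V2/C1 = 23.6 µg/mL × 460 mL ÷ 43200 µg/mL = 0.251 mL
Tris-HCl: V = C2·V2/C1 = 14 mM × 460 mL ÷ 1830 mM = 3.519 mL
hemin: V = C2·V2/C1 = 1.27 µg/mL × 460 mL ÷ 2540 µg/mL = 0.230 mL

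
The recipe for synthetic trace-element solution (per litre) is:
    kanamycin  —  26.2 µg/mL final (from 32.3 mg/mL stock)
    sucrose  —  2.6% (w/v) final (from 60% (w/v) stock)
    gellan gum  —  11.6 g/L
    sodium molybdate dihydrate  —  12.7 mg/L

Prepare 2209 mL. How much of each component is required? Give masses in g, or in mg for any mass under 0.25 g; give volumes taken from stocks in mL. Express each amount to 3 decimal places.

kanamycin 1.792 mL; sucrose 95.723 mL; gellan gum 25.624 g; sodium molybdate dihydrate 28.054 mg

Target volume = 2209 mL = 2.209 L.
kanamycin: C1V1 = C2V2 → 26.2 µg/mL × 2209 mL ÷ 32300 µg/mL = 1.792 mL
sucrose: dilute stock: 2.6% ÷ 60% × 2209 mL = 95.723 mL
gellan gum: 11.6 g/L × 2.209 L = 25.624 g
sodium molybdate dihydrate: 12.7 mg/L × 2.209 L = 28.054 mg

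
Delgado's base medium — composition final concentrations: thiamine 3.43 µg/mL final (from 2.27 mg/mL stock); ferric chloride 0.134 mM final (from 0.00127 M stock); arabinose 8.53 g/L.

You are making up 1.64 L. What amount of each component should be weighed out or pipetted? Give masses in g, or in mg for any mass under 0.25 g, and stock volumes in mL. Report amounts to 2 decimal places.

thiamine 2.48 mL; ferric chloride 173.04 mL; arabinose 13.99 g

Scale factor relative to 1 L: 1.64.
thiamine: C1V1 = C2V2 → 3.43 µg/mL × 1640 mL ÷ 2270 µg/mL = 2.48 mL
ferric chloride: dilute stock: 0.134 mM × 1640 mL ÷ 1.27 mM = 173.04 mL
arabinose: 8.53 g/L × 1.64 L = 13.99 g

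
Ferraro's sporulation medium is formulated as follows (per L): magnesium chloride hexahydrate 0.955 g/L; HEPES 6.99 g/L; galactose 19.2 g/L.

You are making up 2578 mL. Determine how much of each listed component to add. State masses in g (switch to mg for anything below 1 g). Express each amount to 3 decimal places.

Scale factor relative to 1 L: 2.578.
magnesium chloride hexahydrate: 0.955 g/L × 2.578 L = 2.462 g
HEPES: 6.99 g/L × 2.578 L = 18.020 g
galactose: 19.2 g/L × 2.578 L = 49.498 g

magnesium chloride hexahydrate 2.462 g; HEPES 18.020 g; galactose 49.498 g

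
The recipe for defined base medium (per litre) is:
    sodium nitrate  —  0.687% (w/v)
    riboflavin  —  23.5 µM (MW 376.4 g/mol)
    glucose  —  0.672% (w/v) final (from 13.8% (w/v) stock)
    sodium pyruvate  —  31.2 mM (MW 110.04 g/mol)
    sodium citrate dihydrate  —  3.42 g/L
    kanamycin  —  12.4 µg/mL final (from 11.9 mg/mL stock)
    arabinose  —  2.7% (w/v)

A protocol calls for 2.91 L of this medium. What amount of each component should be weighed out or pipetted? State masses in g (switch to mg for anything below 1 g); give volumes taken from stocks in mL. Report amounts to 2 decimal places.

sodium nitrate 19.99 g; riboflavin 25.74 mg; glucose 141.70 mL; sodium pyruvate 9.99 g; sodium citrate dihydrate 9.95 g; kanamycin 3.03 mL; arabinose 78.57 g

Working volume: 2.91 L.
sodium nitrate: 0.687 g per 100 mL × 2910 mL ÷ 100 = 19.99 g
riboflavin: 23.5 µmol/L × 376.4 g/mol × 2.91 L ÷ 1000 = 25.74 mg
glucose: V = C2·V2/C1 = 0.672% ÷ 13.8% × 2910 mL = 141.70 mL
sodium pyruvate: 31.2 mmol/L × 110.04 g/mol × 2.91 L ÷ 1000 = 9.99 g
sodium citrate dihydrate: 3.42 g/L × 2.91 L = 9.95 g
kanamycin: dilute stock: 12.4 µg/mL × 2910 mL ÷ 11900 µg/mL = 3.03 mL
arabinose: 2.7% w/v = 27 g/L → 27 × 2.91 L = 78.57 g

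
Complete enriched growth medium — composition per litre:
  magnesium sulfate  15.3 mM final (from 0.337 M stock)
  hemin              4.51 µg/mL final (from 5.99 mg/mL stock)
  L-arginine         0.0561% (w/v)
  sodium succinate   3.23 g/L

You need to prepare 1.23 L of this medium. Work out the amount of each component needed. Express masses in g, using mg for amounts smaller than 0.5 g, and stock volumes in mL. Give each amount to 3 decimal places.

magnesium sulfate 55.843 mL; hemin 0.926 mL; L-arginine 0.690 g; sodium succinate 3.973 g

Working volume: 1.23 L.
magnesium sulfate: C1V1 = C2V2 → 15.3 mM × 1230 mL ÷ 337 mM = 55.843 mL
hemin: C1V1 = C2V2 → 4.51 µg/mL × 1230 mL ÷ 5990 µg/mL = 0.926 mL
L-arginine: 0.0561 g per 100 mL × 1230 mL ÷ 100 = 0.690 g
sodium succinate: 3.23 g/L × 1.23 L = 3.973 g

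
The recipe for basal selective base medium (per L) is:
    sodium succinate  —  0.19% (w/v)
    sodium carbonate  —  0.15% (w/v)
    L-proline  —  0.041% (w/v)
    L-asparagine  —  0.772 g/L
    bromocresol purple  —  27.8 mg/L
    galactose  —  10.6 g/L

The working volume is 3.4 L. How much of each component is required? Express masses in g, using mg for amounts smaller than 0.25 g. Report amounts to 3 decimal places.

sodium succinate 6.460 g; sodium carbonate 5.100 g; L-proline 1.394 g; L-asparagine 2.625 g; bromocresol purple 94.520 mg; galactose 36.040 g

Scale factor relative to 1 L: 3.4.
sodium succinate: 0.19 g per 100 mL × 3400 mL ÷ 100 = 6.460 g
sodium carbonate: 0.15% w/v = 1.5 g/L → 1.5 × 3.4 L = 5.100 g
L-proline: 0.041% w/v = 0.41 g/L → 0.41 × 3.4 L = 1.394 g
L-asparagine: 0.772 g/L × 3.4 L = 2.625 g
bromocresol purple: 27.8 mg/L × 3.4 L = 94.520 mg
galactose: 10.6 g/L × 3.4 L = 36.040 g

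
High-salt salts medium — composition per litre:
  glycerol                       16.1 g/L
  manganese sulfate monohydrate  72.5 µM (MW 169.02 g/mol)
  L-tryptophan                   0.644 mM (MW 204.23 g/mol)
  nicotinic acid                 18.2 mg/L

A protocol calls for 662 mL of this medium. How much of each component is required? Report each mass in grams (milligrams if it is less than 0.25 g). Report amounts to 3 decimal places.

Target volume = 662 mL = 0.662 L.
glycerol: 16.1 g/L × 0.662 L = 10.658 g
manganese sulfate monohydrate: 72.5 µmol/L × 169.02 g/mol × 0.662 L ÷ 1000 = 8.112 mg
L-tryptophan: 0.644 mmol/L × 204.23 mg/mmol × 0.662 L = 87.069 mg
nicotinic acid: 18.2 mg/L × 0.662 L = 12.048 mg

glycerol 10.658 g; manganese sulfate monohydrate 8.112 mg; L-tryptophan 87.069 mg; nicotinic acid 12.048 mg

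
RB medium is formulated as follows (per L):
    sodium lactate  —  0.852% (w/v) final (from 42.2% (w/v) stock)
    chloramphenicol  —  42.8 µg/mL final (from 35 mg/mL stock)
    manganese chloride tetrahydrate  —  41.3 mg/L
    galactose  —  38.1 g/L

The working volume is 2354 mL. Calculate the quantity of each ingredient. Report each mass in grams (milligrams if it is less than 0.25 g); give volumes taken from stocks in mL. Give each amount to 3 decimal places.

Target volume = 2354 mL = 2.354 L.
sodium lactate: dilute stock: 0.852% ÷ 42.2% × 2354 mL = 47.526 mL
chloramphenicol: dilute stock: 42.8 µg/mL × 2354 mL ÷ 35000 µg/mL = 2.879 mL
manganese chloride tetrahydrate: 41.3 mg/L × 2.354 L = 97.220 mg
galactose: 38.1 g/L × 2.354 L = 89.687 g

sodium lactate 47.526 mL; chloramphenicol 2.879 mL; manganese chloride tetrahydrate 97.220 mg; galactose 89.687 g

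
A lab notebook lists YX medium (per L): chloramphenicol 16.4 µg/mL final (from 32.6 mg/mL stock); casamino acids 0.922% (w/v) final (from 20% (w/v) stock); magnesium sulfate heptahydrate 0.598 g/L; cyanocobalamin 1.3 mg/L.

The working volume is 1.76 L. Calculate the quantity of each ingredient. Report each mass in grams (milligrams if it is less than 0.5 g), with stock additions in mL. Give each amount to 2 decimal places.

Scale factor relative to 1 L: 1.76.
chloramphenicol: C1V1 = C2V2 → 16.4 µg/mL × 1760 mL ÷ 32600 µg/mL = 0.89 mL
casamino acids: C1V1 = C2V2 → 0.922% ÷ 20% × 1760 mL = 81.14 mL
magnesium sulfate heptahydrate: 0.598 g/L × 1.76 L = 1.05 g
cyanocobalamin: 1.3 mg/L × 1.76 L = 2.29 mg

chloramphenicol 0.89 mL; casamino acids 81.14 mL; magnesium sulfate heptahydrate 1.05 g; cyanocobalamin 2.29 mg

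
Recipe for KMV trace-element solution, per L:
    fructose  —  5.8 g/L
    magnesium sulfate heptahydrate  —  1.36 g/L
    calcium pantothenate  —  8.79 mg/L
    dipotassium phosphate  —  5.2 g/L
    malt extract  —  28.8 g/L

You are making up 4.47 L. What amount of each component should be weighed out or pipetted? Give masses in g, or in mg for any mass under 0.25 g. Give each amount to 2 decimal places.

Scale factor relative to 1 L: 4.47.
fructose: 5.8 g/L × 4.47 L = 25.93 g
magnesium sulfate heptahydrate: 1.36 g/L × 4.47 L = 6.08 g
calcium pantothenate: 8.79 mg/L × 4.47 L = 39.29 mg
dipotassium phosphate: 5.2 g/L × 4.47 L = 23.24 g
malt extract: 28.8 g/L × 4.47 L = 128.74 g

fructose 25.93 g; magnesium sulfate heptahydrate 6.08 g; calcium pantothenate 39.29 mg; dipotassium phosphate 23.24 g; malt extract 128.74 g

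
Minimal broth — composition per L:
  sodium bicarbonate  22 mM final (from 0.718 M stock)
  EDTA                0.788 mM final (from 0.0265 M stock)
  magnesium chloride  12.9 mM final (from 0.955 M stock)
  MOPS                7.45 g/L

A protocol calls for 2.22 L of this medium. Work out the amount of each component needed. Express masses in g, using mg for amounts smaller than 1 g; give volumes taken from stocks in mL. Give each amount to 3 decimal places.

Working volume: 2.22 L.
sodium bicarbonate: V = C2·V2/C1 = 22 mM × 2220 mL ÷ 718 mM = 68.022 mL
EDTA: dilute stock: 0.788 mM × 2220 mL ÷ 26.5 mM = 66.014 mL
magnesium chloride: dilute stock: 12.9 mM × 2220 mL ÷ 955 mM = 29.987 mL
MOPS: 7.45 g/L × 2.22 L = 16.539 g

sodium bicarbonate 68.022 mL; EDTA 66.014 mL; magnesium chloride 29.987 mL; MOPS 16.539 g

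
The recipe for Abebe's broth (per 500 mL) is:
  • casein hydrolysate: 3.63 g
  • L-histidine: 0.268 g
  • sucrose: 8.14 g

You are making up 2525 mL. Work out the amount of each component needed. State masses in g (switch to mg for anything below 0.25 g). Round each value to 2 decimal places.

casein hydrolysate 18.33 g; L-histidine 1.35 g; sucrose 41.11 g

Scale factor = 2525 mL / 500 mL = 5.05.
casein hydrolysate: 3.63 g × (2525 mL / 500 mL) = 18.33 g
L-histidine: 0.268 g × (2525 mL / 500 mL) = 1.35 g
sucrose: 8.14 g × (2525 mL / 500 mL) = 41.11 g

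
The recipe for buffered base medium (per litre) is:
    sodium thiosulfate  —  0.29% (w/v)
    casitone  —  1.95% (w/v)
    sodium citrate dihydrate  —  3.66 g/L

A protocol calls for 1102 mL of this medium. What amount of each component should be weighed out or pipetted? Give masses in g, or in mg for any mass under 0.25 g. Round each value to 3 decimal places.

sodium thiosulfate 3.196 g; casitone 21.489 g; sodium citrate dihydrate 4.033 g

Working volume: 1102 mL = 1.102 L.
sodium thiosulfate: 0.29 g per 100 mL × 1102 mL ÷ 100 = 3.196 g
casitone: 1.95 g per 100 mL × 1102 mL ÷ 100 = 21.489 g
sodium citrate dihydrate: 3.66 g/L × 1.102 L = 4.033 g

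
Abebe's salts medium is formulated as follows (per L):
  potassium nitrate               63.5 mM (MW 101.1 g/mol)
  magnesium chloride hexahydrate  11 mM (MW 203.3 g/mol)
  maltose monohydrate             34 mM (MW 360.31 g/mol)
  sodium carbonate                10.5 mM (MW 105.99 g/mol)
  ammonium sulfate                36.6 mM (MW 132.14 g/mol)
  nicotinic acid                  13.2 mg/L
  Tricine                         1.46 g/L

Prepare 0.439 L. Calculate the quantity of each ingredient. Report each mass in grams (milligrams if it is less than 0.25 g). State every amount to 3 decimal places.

Working volume: 0.439 L.
potassium nitrate: 63.5 mmol/L × 101.1 g/mol × 0.439 L ÷ 1000 = 2.818 g
magnesium chloride hexahydrate: 11 mmol/L × 203.3 g/mol × 0.439 L ÷ 1000 = 0.982 g
maltose monohydrate: 34 mmol/L × 360.31 g/mol × 0.439 L ÷ 1000 = 5.378 g
sodium carbonate: 10.5 mmol/L × 105.99 g/mol × 0.439 L ÷ 1000 = 0.489 g
ammonium sulfate: 36.6 mmol/L × 132.14 g/mol × 0.439 L ÷ 1000 = 2.123 g
nicotinic acid: 13.2 mg/L × 0.439 L = 5.795 mg
Tricine: 1.46 g/L × 0.439 L = 0.641 g

potassium nitrate 2.818 g; magnesium chloride hexahydrate 0.982 g; maltose monohydrate 5.378 g; sodium carbonate 0.489 g; ammonium sulfate 2.123 g; nicotinic acid 5.795 mg; Tricine 0.641 g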